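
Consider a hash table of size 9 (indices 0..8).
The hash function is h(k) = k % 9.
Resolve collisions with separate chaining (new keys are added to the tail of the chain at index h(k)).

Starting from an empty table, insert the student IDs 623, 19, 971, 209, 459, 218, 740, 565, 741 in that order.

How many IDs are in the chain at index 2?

4

623 -> bucket 2
19 -> bucket 1
971 -> bucket 8
209 -> bucket 2 (collision)
459 -> bucket 0
218 -> bucket 2 (collision)
740 -> bucket 2 (collision)
565 -> bucket 7
741 -> bucket 3
Final buckets:
0: 459
1: 19
2: 623 -> 209 -> 218 -> 740
3: 741
4: —
5: —
6: —
7: 565
8: 971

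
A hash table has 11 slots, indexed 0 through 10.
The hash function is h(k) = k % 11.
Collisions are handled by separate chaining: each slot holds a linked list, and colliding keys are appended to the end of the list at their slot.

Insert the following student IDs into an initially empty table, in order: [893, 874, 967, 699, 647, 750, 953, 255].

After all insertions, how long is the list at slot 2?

3

Insert 893: h=2, bucket 2 empty → new chain.
Insert 874: h=5, bucket 5 empty → new chain.
Insert 967: h=10, bucket 10 empty → new chain.
Insert 699: h=6, bucket 6 empty → new chain.
Insert 647: h=9, bucket 9 empty → new chain.
Insert 750: h=2, bucket 2 nonempty → append to chain.
Insert 953: h=7, bucket 7 empty → new chain.
Insert 255: h=2, bucket 2 nonempty → append to chain.
Final buckets:
0: .
1: .
2: 893 -> 750 -> 255
3: .
4: .
5: 874
6: 699
7: 953
8: .
9: 647
10: 967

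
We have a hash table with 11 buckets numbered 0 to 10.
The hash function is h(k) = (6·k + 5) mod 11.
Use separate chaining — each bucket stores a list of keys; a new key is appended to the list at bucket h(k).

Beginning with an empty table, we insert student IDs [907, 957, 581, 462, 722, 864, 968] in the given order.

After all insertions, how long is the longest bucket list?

907 -> bucket 2
957 -> bucket 5
581 -> bucket 4
462 -> bucket 5 (collision)
722 -> bucket 3
864 -> bucket 8
968 -> bucket 5 (collision)
Final buckets:
0: .
1: .
2: 907
3: 722
4: 581
5: 957 -> 462 -> 968
6: .
7: .
8: 864
9: .
10: .

3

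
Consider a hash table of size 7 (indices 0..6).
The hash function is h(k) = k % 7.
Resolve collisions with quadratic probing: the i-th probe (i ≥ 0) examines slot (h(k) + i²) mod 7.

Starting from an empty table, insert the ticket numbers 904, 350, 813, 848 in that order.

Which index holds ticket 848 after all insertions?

904: h=1 -> slot 1
350: h=0 -> slot 0
813: h=1, probe 1,2 -> slot 2
848: h=1, probe 1,2,5 -> slot 5
Table: [350, 904, 813, -, -, 848, -]

5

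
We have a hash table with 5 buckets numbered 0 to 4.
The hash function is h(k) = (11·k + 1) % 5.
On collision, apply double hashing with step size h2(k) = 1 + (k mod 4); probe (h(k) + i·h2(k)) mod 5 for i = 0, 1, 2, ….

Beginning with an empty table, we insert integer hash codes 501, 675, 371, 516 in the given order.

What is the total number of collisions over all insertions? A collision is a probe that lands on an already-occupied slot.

3

501: h=2 => slot 2
675: h=1 => slot 1
371: h=2, h2=4, probe 2,1,0 => slot 0
516: h=2, h2=1, probe 2,3 => slot 3
Table: [371, 675, 501, 516, —]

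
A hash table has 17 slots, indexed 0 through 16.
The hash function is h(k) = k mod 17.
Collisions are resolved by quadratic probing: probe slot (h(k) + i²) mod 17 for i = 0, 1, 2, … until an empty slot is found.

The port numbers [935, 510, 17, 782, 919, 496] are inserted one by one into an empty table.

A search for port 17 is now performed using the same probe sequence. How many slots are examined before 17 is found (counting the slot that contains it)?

Insert 935: h=0, slot 0 empty → index 0.
Insert 510: h=0, slot 0 occupied → index 1.
Insert 17: h=0, slots 0,1 occupied → index 4.
Insert 782: h=0, slots 0,1,4 occupied → index 9.
Insert 919: h=1, slot 1 occupied → index 2.
Insert 496: h=3, slot 3 empty → index 3.
Table: [935, 510, 919, 496, 17, -, -, -, -, 782, -, -, -, -, -, -, -]
Lookup 17: h=0, probe 0,1,4 → found at 4.

3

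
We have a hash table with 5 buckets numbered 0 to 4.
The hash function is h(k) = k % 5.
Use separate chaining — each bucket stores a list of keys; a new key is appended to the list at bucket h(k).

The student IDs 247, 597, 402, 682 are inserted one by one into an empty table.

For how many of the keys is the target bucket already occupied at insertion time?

3

247 -> bucket 2
597 -> bucket 2 (collision)
402 -> bucket 2 (collision)
682 -> bucket 2 (collision)
Final buckets:
0: .
1: .
2: 247 -> 597 -> 402 -> 682
3: .
4: .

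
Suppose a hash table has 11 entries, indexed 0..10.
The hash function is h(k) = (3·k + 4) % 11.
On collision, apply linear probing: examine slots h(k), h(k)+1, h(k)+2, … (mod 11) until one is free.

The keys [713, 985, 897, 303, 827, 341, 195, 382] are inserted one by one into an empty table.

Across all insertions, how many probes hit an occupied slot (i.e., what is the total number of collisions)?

713 hashes to 9; slot 9 is free → place at 9.
985 hashes to 0; slot 0 is free → place at 0.
897 hashes to 0; 0 taken → place at 1.
303 hashes to 0; 0,1 taken → place at 2.
827 hashes to 10; slot 10 is free → place at 10.
341 hashes to 4; slot 4 is free → place at 4.
195 hashes to 6; slot 6 is free → place at 6.
382 hashes to 6; 6 taken → place at 7.
Table: [985, 897, 303, ., 341, ., 195, 382, ., 713, 827]

4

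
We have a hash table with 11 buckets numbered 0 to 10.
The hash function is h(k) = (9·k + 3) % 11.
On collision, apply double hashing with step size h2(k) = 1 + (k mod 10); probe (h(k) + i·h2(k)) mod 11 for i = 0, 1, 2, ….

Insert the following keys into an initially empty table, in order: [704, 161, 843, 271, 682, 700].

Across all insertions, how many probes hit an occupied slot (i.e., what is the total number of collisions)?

704: h=3 => slot 3
161: h=0 => slot 0
843: h=0, h2=4, probe 0,4 => slot 4
271: h=0, h2=2, probe 0,2 => slot 2
682: h=3, h2=3, probe 3,6 => slot 6
700: h=0, h2=1, probe 0,1 => slot 1
Table: [161, 700, 271, 704, 843, —, 682, —, —, —, —]

4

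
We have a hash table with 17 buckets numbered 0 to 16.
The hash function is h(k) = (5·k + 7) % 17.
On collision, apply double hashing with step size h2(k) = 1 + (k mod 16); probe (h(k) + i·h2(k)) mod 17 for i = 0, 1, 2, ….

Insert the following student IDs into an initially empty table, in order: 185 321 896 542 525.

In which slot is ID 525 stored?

11

Insert 185: h=14, slot 14 empty -> index 14.
Insert 321: h=14, h2=2, slot 14 occupied -> index 16.
Insert 896: h=16, h2=1, slot 16 occupied -> index 0.
Insert 542: h=14, h2=15, slot 14 occupied -> index 12.
Insert 525: h=14, h2=14, slot 14 occupied -> index 11.
Table: [896, ., ., ., ., ., ., ., ., ., ., 525, 542, ., 185, ., 321]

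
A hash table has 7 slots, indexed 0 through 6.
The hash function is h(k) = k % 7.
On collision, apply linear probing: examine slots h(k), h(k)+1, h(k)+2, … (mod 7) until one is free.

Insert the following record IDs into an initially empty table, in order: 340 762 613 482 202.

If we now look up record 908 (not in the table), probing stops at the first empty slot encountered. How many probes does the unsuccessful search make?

5

Insert 340: h=4, slot 4 empty -> index 4.
Insert 762: h=6, slot 6 empty -> index 6.
Insert 613: h=4, slot 4 occupied -> index 5.
Insert 482: h=6, slot 6 occupied -> index 0.
Insert 202: h=6, slots 6,0 occupied -> index 1.
Table: [482, 202, ., ., 340, 613, 762]
Lookup 908: h=5, probe 5,6,0,1,2 → slot 2 empty, not found.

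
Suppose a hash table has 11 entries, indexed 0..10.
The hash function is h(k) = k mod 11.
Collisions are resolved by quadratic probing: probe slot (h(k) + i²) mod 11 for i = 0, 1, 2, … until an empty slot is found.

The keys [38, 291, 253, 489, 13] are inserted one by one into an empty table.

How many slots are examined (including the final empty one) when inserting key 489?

Insert 38: h=5, slot 5 empty → index 5.
Insert 291: h=5, slot 5 occupied → index 6.
Insert 253: h=0, slot 0 empty → index 0.
Insert 489: h=5, slots 5,6 occupied → index 9.
Insert 13: h=2, slot 2 empty → index 2.
Table: [253, ., 13, ., ., 38, 291, ., ., 489, .]

3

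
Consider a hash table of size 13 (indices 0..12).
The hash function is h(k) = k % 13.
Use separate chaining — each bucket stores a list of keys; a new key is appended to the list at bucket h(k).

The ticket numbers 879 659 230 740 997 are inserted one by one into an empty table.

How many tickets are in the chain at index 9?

3

879 -> bucket 8
659 -> bucket 9
230 -> bucket 9 (collision)
740 -> bucket 12
997 -> bucket 9 (collision)
Final buckets:
0: ∅
1: ∅
2: ∅
3: ∅
4: ∅
5: ∅
6: ∅
7: ∅
8: 879
9: 659 -> 230 -> 997
10: ∅
11: ∅
12: 740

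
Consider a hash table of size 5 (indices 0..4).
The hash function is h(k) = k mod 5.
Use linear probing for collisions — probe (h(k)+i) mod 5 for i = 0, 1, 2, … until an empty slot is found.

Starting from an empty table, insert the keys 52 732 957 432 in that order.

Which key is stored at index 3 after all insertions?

52 hashes to 2; slot 2 is free → place at 2.
732 hashes to 2; 2 taken → place at 3.
957 hashes to 2; 2,3 taken → place at 4.
432 hashes to 2; 2,3,4 taken → place at 0.
Table: [432, -, 52, 732, 957]

732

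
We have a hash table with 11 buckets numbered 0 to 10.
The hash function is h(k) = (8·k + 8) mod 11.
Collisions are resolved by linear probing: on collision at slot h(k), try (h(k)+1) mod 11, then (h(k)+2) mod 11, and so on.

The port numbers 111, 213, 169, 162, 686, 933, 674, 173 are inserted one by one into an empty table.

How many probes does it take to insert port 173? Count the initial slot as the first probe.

111: h=5 -> slot 5
213: h=7 -> slot 7
169: h=7, probe 7,8 -> slot 8
162: h=6 -> slot 6
686: h=7, probe 7,8,9 -> slot 9
933: h=3 -> slot 3
674: h=10 -> slot 10
173: h=6, probe 6,7,8,9,10,0 -> slot 0
Table: [173, ∅, ∅, 933, ∅, 111, 162, 213, 169, 686, 674]

6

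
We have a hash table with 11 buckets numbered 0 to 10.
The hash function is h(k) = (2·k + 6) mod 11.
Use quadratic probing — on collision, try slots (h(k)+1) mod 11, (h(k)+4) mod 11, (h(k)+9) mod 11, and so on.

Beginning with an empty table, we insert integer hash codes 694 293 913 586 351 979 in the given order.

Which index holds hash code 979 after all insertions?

694 hashes to 8; slot 8 is free → place at 8.
293 hashes to 9; slot 9 is free → place at 9.
913 hashes to 6; slot 6 is free → place at 6.
586 hashes to 1; slot 1 is free → place at 1.
351 hashes to 4; slot 4 is free → place at 4.
979 hashes to 6; 6 taken → place at 7.
Table: [—, 586, —, —, 351, —, 913, 979, 694, 293, —]

7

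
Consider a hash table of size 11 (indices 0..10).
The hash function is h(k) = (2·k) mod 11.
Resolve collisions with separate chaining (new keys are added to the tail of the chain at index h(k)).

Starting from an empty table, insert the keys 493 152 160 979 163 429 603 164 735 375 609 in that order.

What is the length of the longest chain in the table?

Insert 493: h=7, bucket 7 empty -> new chain.
Insert 152: h=7, bucket 7 nonempty -> append to chain.
Insert 160: h=1, bucket 1 empty -> new chain.
Insert 979: h=0, bucket 0 empty -> new chain.
Insert 163: h=7, bucket 7 nonempty -> append to chain.
Insert 429: h=0, bucket 0 nonempty -> append to chain.
Insert 603: h=7, bucket 7 nonempty -> append to chain.
Insert 164: h=9, bucket 9 empty -> new chain.
Insert 735: h=7, bucket 7 nonempty -> append to chain.
Insert 375: h=2, bucket 2 empty -> new chain.
Insert 609: h=8, bucket 8 empty -> new chain.
Final buckets:
0: 979 -> 429
1: 160
2: 375
3: —
4: —
5: —
6: —
7: 493 -> 152 -> 163 -> 603 -> 735
8: 609
9: 164
10: —

5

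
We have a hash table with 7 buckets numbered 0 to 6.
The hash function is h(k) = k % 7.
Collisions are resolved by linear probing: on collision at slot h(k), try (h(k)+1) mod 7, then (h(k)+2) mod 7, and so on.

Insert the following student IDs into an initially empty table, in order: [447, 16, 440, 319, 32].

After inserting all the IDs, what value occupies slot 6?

447

Insert 447: h=6, slot 6 empty -> index 6.
Insert 16: h=2, slot 2 empty -> index 2.
Insert 440: h=6, slot 6 occupied -> index 0.
Insert 319: h=4, slot 4 empty -> index 4.
Insert 32: h=4, slot 4 occupied -> index 5.
Table: [440, —, 16, —, 319, 32, 447]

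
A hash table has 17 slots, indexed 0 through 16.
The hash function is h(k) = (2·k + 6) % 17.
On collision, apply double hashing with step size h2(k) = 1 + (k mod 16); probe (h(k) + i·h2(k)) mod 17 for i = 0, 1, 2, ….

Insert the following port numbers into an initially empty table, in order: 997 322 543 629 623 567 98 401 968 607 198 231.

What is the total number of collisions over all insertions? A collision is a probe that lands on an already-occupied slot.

7

997 hashes to 11; slot 11 is free => place at 11.
322 hashes to 4; slot 4 is free => place at 4.
543 hashes to 4, h2=16; 4 taken => place at 3.
629 hashes to 6; slot 6 is free => place at 6.
623 hashes to 11, h2=16; 11 taken => place at 10.
567 hashes to 1; slot 1 is free => place at 1.
98 hashes to 15; slot 15 is free => place at 15.
401 hashes to 9; slot 9 is free => place at 9.
968 hashes to 4, h2=9; 4 taken => place at 13.
607 hashes to 13, h2=16; 13 taken => place at 12.
198 hashes to 11, h2=7; 11,1 taken => place at 8.
231 hashes to 9, h2=8; 9 taken => place at 0.
Table: [231, 567, -, 543, 322, -, 629, -, 198, 401, 623, 997, 607, 968, -, 98, -]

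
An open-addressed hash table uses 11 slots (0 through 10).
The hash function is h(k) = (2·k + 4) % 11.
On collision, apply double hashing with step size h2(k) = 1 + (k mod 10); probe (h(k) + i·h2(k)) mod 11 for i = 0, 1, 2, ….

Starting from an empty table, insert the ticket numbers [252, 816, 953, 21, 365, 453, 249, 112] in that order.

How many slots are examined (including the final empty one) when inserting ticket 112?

2

Insert 252: h=2, slot 2 empty → index 2.
Insert 816: h=8, slot 8 empty → index 8.
Insert 953: h=7, slot 7 empty → index 7.
Insert 21: h=2, h2=2, slot 2 occupied → index 4.
Insert 365: h=8, h2=6, slot 8 occupied → index 3.
Insert 453: h=8, h2=4, slot 8 occupied → index 1.
Insert 249: h=7, h2=10, slot 7 occupied → index 6.
Insert 112: h=8, h2=3, slot 8 occupied → index 0.
Table: [112, 453, 252, 365, 21, ∅, 249, 953, 816, ∅, ∅]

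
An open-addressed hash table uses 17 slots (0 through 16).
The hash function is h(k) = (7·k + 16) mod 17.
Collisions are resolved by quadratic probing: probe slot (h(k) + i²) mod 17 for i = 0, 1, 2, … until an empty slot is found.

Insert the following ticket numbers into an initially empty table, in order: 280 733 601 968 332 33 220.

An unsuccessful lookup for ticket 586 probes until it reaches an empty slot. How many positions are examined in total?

2

280: h=4 => slot 4
733: h=13 => slot 13
601: h=7 => slot 7
968: h=9 => slot 9
332: h=11 => slot 11
33: h=9, probe 9,10 => slot 10
220: h=9, probe 9,10,13,1 => slot 1
Table: [∅, 220, ∅, ∅, 280, ∅, ∅, 601, ∅, 968, 33, 332, ∅, 733, ∅, ∅, ∅]
Lookup 586: h=4, probe 4,5 → slot 5 empty, not found.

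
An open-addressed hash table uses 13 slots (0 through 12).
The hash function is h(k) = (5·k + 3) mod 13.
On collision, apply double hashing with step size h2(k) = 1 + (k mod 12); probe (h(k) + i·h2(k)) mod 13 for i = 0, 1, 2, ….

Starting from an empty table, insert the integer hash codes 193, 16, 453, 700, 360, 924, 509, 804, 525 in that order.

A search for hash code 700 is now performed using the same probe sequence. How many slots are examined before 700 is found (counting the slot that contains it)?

2

Insert 193: h=6, slot 6 empty => index 6.
Insert 16: h=5, slot 5 empty => index 5.
Insert 453: h=6, h2=10, slot 6 occupied => index 3.
Insert 700: h=6, h2=5, slot 6 occupied => index 11.
Insert 360: h=9, slot 9 empty => index 9.
Insert 924: h=8, slot 8 empty => index 8.
Insert 509: h=0, slot 0 empty => index 0.
Insert 804: h=6, h2=1, slot 6 occupied => index 7.
Insert 525: h=2, slot 2 empty => index 2.
Table: [509, ∅, 525, 453, ∅, 16, 193, 804, 924, 360, ∅, 700, ∅]
Lookup 700: h=6, h2=5, probe 6,11 → found at 11.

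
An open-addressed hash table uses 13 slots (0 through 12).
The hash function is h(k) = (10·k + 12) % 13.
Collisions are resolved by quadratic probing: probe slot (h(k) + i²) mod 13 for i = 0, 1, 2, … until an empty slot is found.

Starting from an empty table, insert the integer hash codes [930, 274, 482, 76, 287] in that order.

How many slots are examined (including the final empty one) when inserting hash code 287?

930: h=4 -> slot 4
274: h=9 -> slot 9
482: h=9, probe 9,10 -> slot 10
76: h=5 -> slot 5
287: h=9, probe 9,10,0 -> slot 0
Table: [287, ∅, ∅, ∅, 930, 76, ∅, ∅, ∅, 274, 482, ∅, ∅]

3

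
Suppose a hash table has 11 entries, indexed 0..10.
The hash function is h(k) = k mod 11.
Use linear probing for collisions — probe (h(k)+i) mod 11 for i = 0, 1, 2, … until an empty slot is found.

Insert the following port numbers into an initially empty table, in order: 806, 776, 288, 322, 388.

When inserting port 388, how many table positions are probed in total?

3

806: h=3 -> slot 3
776: h=6 -> slot 6
288: h=2 -> slot 2
322: h=3, probe 3,4 -> slot 4
388: h=3, probe 3,4,5 -> slot 5
Table: [., ., 288, 806, 322, 388, 776, ., ., ., .]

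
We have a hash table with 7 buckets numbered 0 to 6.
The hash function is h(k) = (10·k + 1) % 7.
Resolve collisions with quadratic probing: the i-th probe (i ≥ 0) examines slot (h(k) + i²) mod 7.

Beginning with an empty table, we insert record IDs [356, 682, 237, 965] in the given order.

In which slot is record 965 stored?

356: h=5 => slot 5
682: h=3 => slot 3
237: h=5, probe 5,6 => slot 6
965: h=5, probe 5,6,2 => slot 2
Table: [∅, ∅, 965, 682, ∅, 356, 237]

2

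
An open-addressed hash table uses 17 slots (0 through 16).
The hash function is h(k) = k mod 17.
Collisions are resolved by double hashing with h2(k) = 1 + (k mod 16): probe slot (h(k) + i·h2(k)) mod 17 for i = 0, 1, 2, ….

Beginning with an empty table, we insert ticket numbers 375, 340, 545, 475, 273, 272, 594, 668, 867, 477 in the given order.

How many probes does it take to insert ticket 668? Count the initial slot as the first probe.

375: h=1 => slot 1
340: h=0 => slot 0
545: h=1, h2=2, probe 1,3 => slot 3
475: h=16 => slot 16
273: h=1, h2=2, probe 1,3,5 => slot 5
272: h=0, h2=1, probe 0,1,2 => slot 2
594: h=16, h2=3, probe 16,2,5,8 => slot 8
668: h=5, h2=13, probe 5,1,14 => slot 14
867: h=0, h2=4, probe 0,4 => slot 4
477: h=1, h2=14, probe 1,15 => slot 15
Table: [340, 375, 272, 545, 867, 273, ., ., 594, ., ., ., ., ., 668, 477, 475]

3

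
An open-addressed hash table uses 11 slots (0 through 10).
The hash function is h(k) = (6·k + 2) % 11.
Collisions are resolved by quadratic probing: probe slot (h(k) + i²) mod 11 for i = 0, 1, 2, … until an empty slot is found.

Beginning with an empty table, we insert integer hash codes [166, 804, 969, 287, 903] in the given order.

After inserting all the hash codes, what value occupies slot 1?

166 hashes to 8; slot 8 is free -> place at 8.
804 hashes to 8; 8 taken -> place at 9.
969 hashes to 8; 8,9 taken -> place at 1.
287 hashes to 8; 8,9,1 taken -> place at 6.
903 hashes to 8; 8,9,1,6 taken -> place at 2.
Table: [-, 969, 903, -, -, -, 287, -, 166, 804, -]

969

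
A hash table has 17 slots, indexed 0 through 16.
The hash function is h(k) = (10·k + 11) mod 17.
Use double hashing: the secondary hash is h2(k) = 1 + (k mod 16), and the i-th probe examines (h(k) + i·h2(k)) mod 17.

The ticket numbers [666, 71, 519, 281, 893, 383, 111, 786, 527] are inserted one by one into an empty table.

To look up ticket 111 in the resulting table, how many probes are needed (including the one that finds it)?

5

666 hashes to 7; slot 7 is free -> place at 7.
71 hashes to 7, h2=8; 7 taken -> place at 15.
519 hashes to 16; slot 16 is free -> place at 16.
281 hashes to 16, h2=10; 16 taken -> place at 9.
893 hashes to 16, h2=14; 16 taken -> place at 13.
383 hashes to 16, h2=16; 16,15 taken -> place at 14.
111 hashes to 16, h2=16; 16,15,14,13 taken -> place at 12.
786 hashes to 0; slot 0 is free -> place at 0.
527 hashes to 11; slot 11 is free -> place at 11.
Table: [786, ∅, ∅, ∅, ∅, ∅, ∅, 666, ∅, 281, ∅, 527, 111, 893, 383, 71, 519]
Lookup 111: h=16, h2=16, probe 16,15,14,13,12 → found at 12.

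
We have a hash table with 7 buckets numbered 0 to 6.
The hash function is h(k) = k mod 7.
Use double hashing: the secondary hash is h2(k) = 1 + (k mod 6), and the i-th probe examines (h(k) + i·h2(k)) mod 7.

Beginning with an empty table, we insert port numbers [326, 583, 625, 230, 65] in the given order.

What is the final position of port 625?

6

Insert 326: h=4, slot 4 empty -> index 4.
Insert 583: h=2, slot 2 empty -> index 2.
Insert 625: h=2, h2=2, slots 2,4 occupied -> index 6.
Insert 230: h=6, h2=3, slots 6,2 occupied -> index 5.
Insert 65: h=2, h2=6, slot 2 occupied -> index 1.
Table: [∅, 65, 583, ∅, 326, 230, 625]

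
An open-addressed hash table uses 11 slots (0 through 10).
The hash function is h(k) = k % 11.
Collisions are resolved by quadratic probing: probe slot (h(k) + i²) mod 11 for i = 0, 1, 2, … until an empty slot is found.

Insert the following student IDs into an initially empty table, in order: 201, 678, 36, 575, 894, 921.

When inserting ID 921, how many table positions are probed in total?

201: h=3 → slot 3
678: h=7 → slot 7
36: h=3, probe 3,4 → slot 4
575: h=3, probe 3,4,7,1 → slot 1
894: h=3, probe 3,4,7,1,8 → slot 8
921: h=8, probe 8,9 → slot 9
Table: [., 575, ., 201, 36, ., ., 678, 894, 921, .]

2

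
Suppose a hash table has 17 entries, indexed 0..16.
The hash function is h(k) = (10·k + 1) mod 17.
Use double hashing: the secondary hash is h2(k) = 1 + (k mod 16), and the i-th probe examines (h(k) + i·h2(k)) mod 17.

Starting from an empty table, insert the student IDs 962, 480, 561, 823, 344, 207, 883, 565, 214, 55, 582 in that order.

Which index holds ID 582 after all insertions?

4

962 hashes to 16; slot 16 is free -> place at 16.
480 hashes to 7; slot 7 is free -> place at 7.
561 hashes to 1; slot 1 is free -> place at 1.
823 hashes to 3; slot 3 is free -> place at 3.
344 hashes to 7, h2=9; 7,16 taken -> place at 8.
207 hashes to 14; slot 14 is free -> place at 14.
883 hashes to 8, h2=4; 8 taken -> place at 12.
565 hashes to 7, h2=6; 7 taken -> place at 13.
214 hashes to 16, h2=7; 16 taken -> place at 6.
55 hashes to 7, h2=8; 7 taken -> place at 15.
582 hashes to 7, h2=7; 7,14 taken -> place at 4.
Table: [., 561, ., 823, 582, ., 214, 480, 344, ., ., ., 883, 565, 207, 55, 962]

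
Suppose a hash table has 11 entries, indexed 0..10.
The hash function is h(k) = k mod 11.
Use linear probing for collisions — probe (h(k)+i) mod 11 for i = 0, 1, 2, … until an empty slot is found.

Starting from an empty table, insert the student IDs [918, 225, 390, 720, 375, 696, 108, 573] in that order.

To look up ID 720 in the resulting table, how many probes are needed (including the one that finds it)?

918 hashes to 5; slot 5 is free => place at 5.
225 hashes to 5; 5 taken => place at 6.
390 hashes to 5; 5,6 taken => place at 7.
720 hashes to 5; 5,6,7 taken => place at 8.
375 hashes to 1; slot 1 is free => place at 1.
696 hashes to 3; slot 3 is free => place at 3.
108 hashes to 9; slot 9 is free => place at 9.
573 hashes to 1; 1 taken => place at 2.
Table: [., 375, 573, 696, ., 918, 225, 390, 720, 108, .]
Lookup 720: h=5, probe 5,6,7,8 → found at 8.

4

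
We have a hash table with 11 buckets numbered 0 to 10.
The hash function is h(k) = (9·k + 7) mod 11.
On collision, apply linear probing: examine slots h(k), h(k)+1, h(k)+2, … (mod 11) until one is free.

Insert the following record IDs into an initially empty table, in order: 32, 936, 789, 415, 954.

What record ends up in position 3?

32: h=9 → slot 9
936: h=5 → slot 5
789: h=2 → slot 2
415: h=2, probe 2,3 → slot 3
954: h=2, probe 2,3,4 → slot 4
Table: [—, —, 789, 415, 954, 936, —, —, —, 32, —]

415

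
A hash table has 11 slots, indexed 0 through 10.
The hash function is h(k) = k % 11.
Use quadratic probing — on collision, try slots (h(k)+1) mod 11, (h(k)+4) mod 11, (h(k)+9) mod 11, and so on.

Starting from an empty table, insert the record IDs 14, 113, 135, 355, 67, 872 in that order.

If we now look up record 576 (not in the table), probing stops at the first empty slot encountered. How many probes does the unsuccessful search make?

Insert 14: h=3, slot 3 empty → index 3.
Insert 113: h=3, slot 3 occupied → index 4.
Insert 135: h=3, slots 3,4 occupied → index 7.
Insert 355: h=3, slots 3,4,7 occupied → index 1.
Insert 67: h=1, slot 1 occupied → index 2.
Insert 872: h=3, slots 3,4,7,1 occupied → index 8.
Table: [—, 355, 67, 14, 113, —, —, 135, 872, —, —]
Lookup 576: h=4, probe 4,5 → slot 5 empty, not found.

2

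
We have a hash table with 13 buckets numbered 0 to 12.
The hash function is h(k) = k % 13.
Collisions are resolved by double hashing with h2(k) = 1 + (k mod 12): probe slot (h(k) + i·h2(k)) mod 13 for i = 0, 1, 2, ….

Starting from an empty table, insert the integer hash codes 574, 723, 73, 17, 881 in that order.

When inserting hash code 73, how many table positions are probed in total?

574: h=2 → slot 2
723: h=8 → slot 8
73: h=8, h2=2, probe 8,10 → slot 10
17: h=4 → slot 4
881: h=10, h2=6, probe 10,3 → slot 3
Table: [_, _, 574, 881, 17, _, _, _, 723, _, 73, _, _]

2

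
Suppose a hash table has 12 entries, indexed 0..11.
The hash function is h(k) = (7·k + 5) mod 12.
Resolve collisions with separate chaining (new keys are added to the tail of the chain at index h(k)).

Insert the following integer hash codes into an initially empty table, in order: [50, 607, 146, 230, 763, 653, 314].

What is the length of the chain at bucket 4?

50 -> bucket 7
607 -> bucket 6
146 -> bucket 7 (collision)
230 -> bucket 7 (collision)
763 -> bucket 6 (collision)
653 -> bucket 4
314 -> bucket 7 (collision)
Final buckets:
0: —
1: —
2: —
3: —
4: 653
5: —
6: 607 -> 763
7: 50 -> 146 -> 230 -> 314
8: —
9: —
10: —
11: —

1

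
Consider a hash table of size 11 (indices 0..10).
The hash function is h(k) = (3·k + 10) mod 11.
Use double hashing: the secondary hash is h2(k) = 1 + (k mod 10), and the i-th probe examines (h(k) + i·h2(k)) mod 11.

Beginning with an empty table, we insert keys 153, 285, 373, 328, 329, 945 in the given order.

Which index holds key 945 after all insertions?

8

153 hashes to 7; slot 7 is free -> place at 7.
285 hashes to 7, h2=6; 7 taken -> place at 2.
373 hashes to 7, h2=4; 7 taken -> place at 0.
328 hashes to 4; slot 4 is free -> place at 4.
329 hashes to 7, h2=10; 7 taken -> place at 6.
945 hashes to 7, h2=6; 7,2 taken -> place at 8.
Table: [373, -, 285, -, 328, -, 329, 153, 945, -, -]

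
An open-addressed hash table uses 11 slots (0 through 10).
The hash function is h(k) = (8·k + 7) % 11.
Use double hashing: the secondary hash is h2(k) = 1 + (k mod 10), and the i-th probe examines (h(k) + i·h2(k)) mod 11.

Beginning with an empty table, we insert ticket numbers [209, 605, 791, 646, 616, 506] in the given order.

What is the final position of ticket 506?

Insert 209: h=7, slot 7 empty → index 7.
Insert 605: h=7, h2=6, slot 7 occupied → index 2.
Insert 791: h=10, slot 10 empty → index 10.
Insert 646: h=5, slot 5 empty → index 5.
Insert 616: h=7, h2=7, slot 7 occupied → index 3.
Insert 506: h=7, h2=7, slots 7,3,10 occupied → index 6.
Table: [∅, ∅, 605, 616, ∅, 646, 506, 209, ∅, ∅, 791]

6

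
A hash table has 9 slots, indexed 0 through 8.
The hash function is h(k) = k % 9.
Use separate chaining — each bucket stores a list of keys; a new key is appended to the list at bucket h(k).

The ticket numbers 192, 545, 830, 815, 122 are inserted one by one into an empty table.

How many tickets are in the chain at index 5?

3

192 -> bucket 3
545 -> bucket 5
830 -> bucket 2
815 -> bucket 5 (collision)
122 -> bucket 5 (collision)
Final buckets:
0: .
1: .
2: 830
3: 192
4: .
5: 545 -> 815 -> 122
6: .
7: .
8: .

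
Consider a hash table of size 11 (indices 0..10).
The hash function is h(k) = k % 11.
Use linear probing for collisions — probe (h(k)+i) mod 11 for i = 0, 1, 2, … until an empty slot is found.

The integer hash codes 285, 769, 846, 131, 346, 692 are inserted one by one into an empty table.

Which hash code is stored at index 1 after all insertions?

846

285: h=10 => slot 10
769: h=10, probe 10,0 => slot 0
846: h=10, probe 10,0,1 => slot 1
131: h=10, probe 10,0,1,2 => slot 2
346: h=5 => slot 5
692: h=10, probe 10,0,1,2,3 => slot 3
Table: [769, 846, 131, 692, ., 346, ., ., ., ., 285]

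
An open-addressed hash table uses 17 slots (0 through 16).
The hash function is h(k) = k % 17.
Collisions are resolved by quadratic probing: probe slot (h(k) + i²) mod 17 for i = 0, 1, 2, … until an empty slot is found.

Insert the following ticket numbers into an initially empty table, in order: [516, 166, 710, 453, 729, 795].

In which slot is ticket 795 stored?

0

516: h=6 → slot 6
166: h=13 → slot 13
710: h=13, probe 13,14 → slot 14
453: h=11 → slot 11
729: h=15 → slot 15
795: h=13, probe 13,14,0 → slot 0
Table: [795, -, -, -, -, -, 516, -, -, -, -, 453, -, 166, 710, 729, -]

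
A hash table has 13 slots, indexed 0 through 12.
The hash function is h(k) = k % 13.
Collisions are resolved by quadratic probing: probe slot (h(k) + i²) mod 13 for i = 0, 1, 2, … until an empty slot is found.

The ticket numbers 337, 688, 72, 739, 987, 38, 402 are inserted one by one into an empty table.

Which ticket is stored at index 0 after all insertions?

Insert 337: h=12, slot 12 empty => index 12.
Insert 688: h=12, slot 12 occupied => index 0.
Insert 72: h=7, slot 7 empty => index 7.
Insert 739: h=11, slot 11 empty => index 11.
Insert 987: h=12, slots 12,0 occupied => index 3.
Insert 38: h=12, slots 12,0,3 occupied => index 8.
Insert 402: h=12, slots 12,0,3,8 occupied => index 2.
Table: [688, ∅, 402, 987, ∅, ∅, ∅, 72, 38, ∅, ∅, 739, 337]

688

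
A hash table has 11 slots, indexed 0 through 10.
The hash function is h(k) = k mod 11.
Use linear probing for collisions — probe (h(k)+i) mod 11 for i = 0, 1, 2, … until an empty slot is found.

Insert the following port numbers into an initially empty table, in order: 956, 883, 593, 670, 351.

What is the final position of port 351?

956: h=10 -> slot 10
883: h=3 -> slot 3
593: h=10, probe 10,0 -> slot 0
670: h=10, probe 10,0,1 -> slot 1
351: h=10, probe 10,0,1,2 -> slot 2
Table: [593, 670, 351, 883, —, —, —, —, —, —, 956]

2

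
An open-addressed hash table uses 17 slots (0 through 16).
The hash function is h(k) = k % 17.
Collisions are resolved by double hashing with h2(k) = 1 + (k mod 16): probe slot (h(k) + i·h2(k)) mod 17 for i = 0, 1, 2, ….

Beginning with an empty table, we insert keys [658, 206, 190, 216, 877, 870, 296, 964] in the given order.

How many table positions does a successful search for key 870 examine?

658 hashes to 12; slot 12 is free => place at 12.
206 hashes to 2; slot 2 is free => place at 2.
190 hashes to 3; slot 3 is free => place at 3.
216 hashes to 12, h2=9; 12 taken => place at 4.
877 hashes to 10; slot 10 is free => place at 10.
870 hashes to 3, h2=7; 3,10 taken => place at 0.
296 hashes to 7; slot 7 is free => place at 7.
964 hashes to 12, h2=5; 12,0 taken => place at 5.
Table: [870, ., 206, 190, 216, 964, ., 296, ., ., 877, ., 658, ., ., ., .]
Lookup 870: h=3, h2=7, probe 3,10,0 → found at 0.

3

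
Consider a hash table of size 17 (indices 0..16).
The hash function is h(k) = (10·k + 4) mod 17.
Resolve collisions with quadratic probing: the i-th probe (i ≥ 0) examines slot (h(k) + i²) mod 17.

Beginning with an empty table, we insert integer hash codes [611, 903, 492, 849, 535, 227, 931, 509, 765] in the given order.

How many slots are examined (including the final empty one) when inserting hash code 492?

611 hashes to 11; slot 11 is free -> place at 11.
903 hashes to 7; slot 7 is free -> place at 7.
492 hashes to 11; 11 taken -> place at 12.
849 hashes to 11; 11,12 taken -> place at 15.
535 hashes to 16; slot 16 is free -> place at 16.
227 hashes to 13; slot 13 is free -> place at 13.
931 hashes to 15; 15,16 taken -> place at 2.
509 hashes to 11; 11,12,15 taken -> place at 3.
765 hashes to 4; slot 4 is free -> place at 4.
Table: [., ., 931, 509, 765, ., ., 903, ., ., ., 611, 492, 227, ., 849, 535]

2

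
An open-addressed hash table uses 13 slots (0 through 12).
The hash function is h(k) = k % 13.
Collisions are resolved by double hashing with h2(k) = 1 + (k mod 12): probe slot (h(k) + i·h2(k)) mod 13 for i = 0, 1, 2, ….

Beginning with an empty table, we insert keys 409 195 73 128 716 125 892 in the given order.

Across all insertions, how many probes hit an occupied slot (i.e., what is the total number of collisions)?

4

409: h=6 -> slot 6
195: h=0 -> slot 0
73: h=8 -> slot 8
128: h=11 -> slot 11
716: h=1 -> slot 1
125: h=8, h2=6, probe 8,1,7 -> slot 7
892: h=8, h2=5, probe 8,0,5 -> slot 5
Table: [195, 716, -, -, -, 892, 409, 125, 73, -, -, 128, -]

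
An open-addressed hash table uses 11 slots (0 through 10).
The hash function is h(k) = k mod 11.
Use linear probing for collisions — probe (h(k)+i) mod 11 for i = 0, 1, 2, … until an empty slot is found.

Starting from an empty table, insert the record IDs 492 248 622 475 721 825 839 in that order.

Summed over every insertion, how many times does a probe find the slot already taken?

492: h=8 -> slot 8
248: h=6 -> slot 6
622: h=6, probe 6,7 -> slot 7
475: h=2 -> slot 2
721: h=6, probe 6,7,8,9 -> slot 9
825: h=0 -> slot 0
839: h=3 -> slot 3
Table: [825, —, 475, 839, —, —, 248, 622, 492, 721, —]

4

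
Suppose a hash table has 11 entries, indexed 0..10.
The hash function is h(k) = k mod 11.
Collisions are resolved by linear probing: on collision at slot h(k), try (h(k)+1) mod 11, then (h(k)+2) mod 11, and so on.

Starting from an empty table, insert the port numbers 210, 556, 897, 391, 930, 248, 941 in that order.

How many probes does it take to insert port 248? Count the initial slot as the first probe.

5

Insert 210: h=1, slot 1 empty => index 1.
Insert 556: h=6, slot 6 empty => index 6.
Insert 897: h=6, slot 6 occupied => index 7.
Insert 391: h=6, slots 6,7 occupied => index 8.
Insert 930: h=6, slots 6,7,8 occupied => index 9.
Insert 248: h=6, slots 6,7,8,9 occupied => index 10.
Insert 941: h=6, slots 6,7,8,9,10 occupied => index 0.
Table: [941, 210, -, -, -, -, 556, 897, 391, 930, 248]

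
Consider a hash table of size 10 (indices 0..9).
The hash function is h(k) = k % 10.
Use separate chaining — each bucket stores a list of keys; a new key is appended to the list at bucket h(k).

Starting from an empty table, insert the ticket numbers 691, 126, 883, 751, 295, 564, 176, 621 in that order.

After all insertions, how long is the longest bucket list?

3

Insert 691: h=1, bucket 1 empty → new chain.
Insert 126: h=6, bucket 6 empty → new chain.
Insert 883: h=3, bucket 3 empty → new chain.
Insert 751: h=1, bucket 1 nonempty → append to chain.
Insert 295: h=5, bucket 5 empty → new chain.
Insert 564: h=4, bucket 4 empty → new chain.
Insert 176: h=6, bucket 6 nonempty → append to chain.
Insert 621: h=1, bucket 1 nonempty → append to chain.
Final buckets:
0: —
1: 691 -> 751 -> 621
2: —
3: 883
4: 564
5: 295
6: 126 -> 176
7: —
8: —
9: —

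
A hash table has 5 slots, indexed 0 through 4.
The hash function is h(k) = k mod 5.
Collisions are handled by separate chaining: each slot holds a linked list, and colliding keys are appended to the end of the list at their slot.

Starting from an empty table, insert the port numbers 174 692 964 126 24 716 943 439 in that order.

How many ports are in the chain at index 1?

174 → bucket 4
692 → bucket 2
964 → bucket 4 (collision)
126 → bucket 1
24 → bucket 4 (collision)
716 → bucket 1 (collision)
943 → bucket 3
439 → bucket 4 (collision)
Final buckets:
0: -
1: 126 -> 716
2: 692
3: 943
4: 174 -> 964 -> 24 -> 439

2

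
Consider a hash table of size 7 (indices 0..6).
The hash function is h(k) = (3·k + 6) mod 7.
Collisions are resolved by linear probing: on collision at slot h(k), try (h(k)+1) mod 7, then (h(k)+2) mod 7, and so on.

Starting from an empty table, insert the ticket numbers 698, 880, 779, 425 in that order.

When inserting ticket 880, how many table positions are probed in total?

Insert 698: h=0, slot 0 empty => index 0.
Insert 880: h=0, slot 0 occupied => index 1.
Insert 779: h=5, slot 5 empty => index 5.
Insert 425: h=0, slots 0,1 occupied => index 2.
Table: [698, 880, 425, _, _, 779, _]

2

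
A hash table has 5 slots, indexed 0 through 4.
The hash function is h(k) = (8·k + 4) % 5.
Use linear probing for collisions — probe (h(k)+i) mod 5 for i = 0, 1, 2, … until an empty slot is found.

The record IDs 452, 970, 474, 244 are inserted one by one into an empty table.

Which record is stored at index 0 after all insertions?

452

Insert 452: h=0, slot 0 empty → index 0.
Insert 970: h=4, slot 4 empty → index 4.
Insert 474: h=1, slot 1 empty → index 1.
Insert 244: h=1, slot 1 occupied → index 2.
Table: [452, 474, 244, —, 970]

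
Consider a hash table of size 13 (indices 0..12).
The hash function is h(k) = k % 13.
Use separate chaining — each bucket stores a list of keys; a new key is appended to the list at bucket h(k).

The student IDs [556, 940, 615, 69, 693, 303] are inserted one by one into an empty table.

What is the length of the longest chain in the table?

5

Insert 556: h=10, bucket 10 empty -> new chain.
Insert 940: h=4, bucket 4 empty -> new chain.
Insert 615: h=4, bucket 4 nonempty -> append to chain.
Insert 69: h=4, bucket 4 nonempty -> append to chain.
Insert 693: h=4, bucket 4 nonempty -> append to chain.
Insert 303: h=4, bucket 4 nonempty -> append to chain.
Final buckets:
0: -
1: -
2: -
3: -
4: 940 -> 615 -> 69 -> 693 -> 303
5: -
6: -
7: -
8: -
9: -
10: 556
11: -
12: -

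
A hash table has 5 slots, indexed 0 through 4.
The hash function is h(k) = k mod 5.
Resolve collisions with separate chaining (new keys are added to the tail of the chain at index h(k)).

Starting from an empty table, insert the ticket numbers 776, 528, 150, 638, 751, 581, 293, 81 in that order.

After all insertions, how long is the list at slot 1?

4

Insert 776: h=1, bucket 1 empty -> new chain.
Insert 528: h=3, bucket 3 empty -> new chain.
Insert 150: h=0, bucket 0 empty -> new chain.
Insert 638: h=3, bucket 3 nonempty -> append to chain.
Insert 751: h=1, bucket 1 nonempty -> append to chain.
Insert 581: h=1, bucket 1 nonempty -> append to chain.
Insert 293: h=3, bucket 3 nonempty -> append to chain.
Insert 81: h=1, bucket 1 nonempty -> append to chain.
Final buckets:
0: 150
1: 776 -> 751 -> 581 -> 81
2: .
3: 528 -> 638 -> 293
4: .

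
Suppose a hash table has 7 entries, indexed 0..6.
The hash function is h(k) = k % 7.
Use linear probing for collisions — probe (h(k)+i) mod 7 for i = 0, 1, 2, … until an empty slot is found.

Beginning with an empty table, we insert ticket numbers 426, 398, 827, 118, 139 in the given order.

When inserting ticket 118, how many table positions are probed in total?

4

426 hashes to 6; slot 6 is free → place at 6.
398 hashes to 6; 6 taken → place at 0.
827 hashes to 1; slot 1 is free → place at 1.
118 hashes to 6; 6,0,1 taken → place at 2.
139 hashes to 6; 6,0,1,2 taken → place at 3.
Table: [398, 827, 118, 139, —, —, 426]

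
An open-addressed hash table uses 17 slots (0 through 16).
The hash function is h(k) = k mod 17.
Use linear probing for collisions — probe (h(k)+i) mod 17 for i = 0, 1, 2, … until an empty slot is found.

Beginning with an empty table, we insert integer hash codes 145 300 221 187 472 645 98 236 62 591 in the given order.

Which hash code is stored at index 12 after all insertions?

145 hashes to 9; slot 9 is free => place at 9.
300 hashes to 11; slot 11 is free => place at 11.
221 hashes to 0; slot 0 is free => place at 0.
187 hashes to 0; 0 taken => place at 1.
472 hashes to 13; slot 13 is free => place at 13.
645 hashes to 16; slot 16 is free => place at 16.
98 hashes to 13; 13 taken => place at 14.
236 hashes to 15; slot 15 is free => place at 15.
62 hashes to 11; 11 taken => place at 12.
591 hashes to 13; 13,14,15,16,0,1 taken => place at 2.
Table: [221, 187, 591, —, —, —, —, —, —, 145, —, 300, 62, 472, 98, 236, 645]

62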